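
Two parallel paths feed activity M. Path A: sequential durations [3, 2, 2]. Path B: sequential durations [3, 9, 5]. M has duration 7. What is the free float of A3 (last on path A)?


ES(A3) = sum of predecessors on chain A = 5
EF(A3) = ES + duration = 5 + 2 = 7
Successor of A3 is M. ES(M) = max(sum(A), sum(B)) = max(7, 17) = 17
Free float = ES(successor) - EF(current) = 17 - 7 = 10

10


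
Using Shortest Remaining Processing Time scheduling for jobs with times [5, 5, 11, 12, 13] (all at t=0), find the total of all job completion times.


Since all jobs arrive at t=0, SRPT equals SPT ordering.
SPT order: [5, 5, 11, 12, 13]
Completion times:
  Job 1: p=5, C=5
  Job 2: p=5, C=10
  Job 3: p=11, C=21
  Job 4: p=12, C=33
  Job 5: p=13, C=46
Total completion time = 5 + 10 + 21 + 33 + 46 = 115

115


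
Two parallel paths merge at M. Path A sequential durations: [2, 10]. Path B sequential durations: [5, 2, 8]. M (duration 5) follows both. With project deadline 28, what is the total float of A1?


Forward pass: ES(A1) = sum of predecessors on chain A = 0
EF = ES + duration = 0 + 2 = 2
Backward pass: LF(M) = deadline = 28; LS(M) = 28 - 5 = 23
LF(A1) = LS(M) - sum(successors on chain A) = 23 - 10 = 13
LS = LF - duration = 13 - 2 = 11
Total float = LS - ES = 11 - 0 = 11

11


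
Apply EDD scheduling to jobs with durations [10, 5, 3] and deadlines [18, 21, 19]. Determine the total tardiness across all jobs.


Sort by due date (EDD order): [(10, 18), (3, 19), (5, 21)]
Compute completion times and tardiness:
  Job 1: p=10, d=18, C=10, tardiness=max(0,10-18)=0
  Job 2: p=3, d=19, C=13, tardiness=max(0,13-19)=0
  Job 3: p=5, d=21, C=18, tardiness=max(0,18-21)=0
Total tardiness = 0

0


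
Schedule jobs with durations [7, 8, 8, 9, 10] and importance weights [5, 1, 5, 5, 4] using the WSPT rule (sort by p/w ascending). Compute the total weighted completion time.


Compute p/w ratios and sort ascending (WSPT): [(7, 5), (8, 5), (9, 5), (10, 4), (8, 1)]
Compute weighted completion times:
  Job (p=7,w=5): C=7, w*C=5*7=35
  Job (p=8,w=5): C=15, w*C=5*15=75
  Job (p=9,w=5): C=24, w*C=5*24=120
  Job (p=10,w=4): C=34, w*C=4*34=136
  Job (p=8,w=1): C=42, w*C=1*42=42
Total weighted completion time = 408

408


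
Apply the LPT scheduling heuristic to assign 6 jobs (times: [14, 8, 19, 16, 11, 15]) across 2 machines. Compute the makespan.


Sort jobs in decreasing order (LPT): [19, 16, 15, 14, 11, 8]
Assign each job to the least loaded machine:
  Machine 1: jobs [19, 14, 8], load = 41
  Machine 2: jobs [16, 15, 11], load = 42
Makespan = max load = 42

42


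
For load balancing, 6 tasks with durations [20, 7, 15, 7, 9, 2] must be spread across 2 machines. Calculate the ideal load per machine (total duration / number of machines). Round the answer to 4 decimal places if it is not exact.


Total processing time = 20 + 7 + 15 + 7 + 9 + 2 = 60
Number of machines = 2
Ideal balanced load = 60 / 2 = 30.0

30.0


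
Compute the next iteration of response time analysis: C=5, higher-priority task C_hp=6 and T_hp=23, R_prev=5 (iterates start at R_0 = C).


R_next = C + ceil(R_prev / T_hp) * C_hp
ceil(5 / 23) = ceil(0.2174) = 1
Interference = 1 * 6 = 6
R_next = 5 + 6 = 11

11


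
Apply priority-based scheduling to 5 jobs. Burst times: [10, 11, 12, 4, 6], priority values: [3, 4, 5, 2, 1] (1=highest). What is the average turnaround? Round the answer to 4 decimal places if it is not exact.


Sort by priority (ascending = highest first):
Order: [(1, 6), (2, 4), (3, 10), (4, 11), (5, 12)]
Completion times:
  Priority 1, burst=6, C=6
  Priority 2, burst=4, C=10
  Priority 3, burst=10, C=20
  Priority 4, burst=11, C=31
  Priority 5, burst=12, C=43
Average turnaround = 110/5 = 22.0

22.0


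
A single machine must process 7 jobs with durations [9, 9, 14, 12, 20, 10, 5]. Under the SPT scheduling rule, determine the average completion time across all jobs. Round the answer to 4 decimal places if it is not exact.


Sort jobs by processing time (SPT order): [5, 9, 9, 10, 12, 14, 20]
Compute completion times sequentially:
  Job 1: processing = 5, completes at 5
  Job 2: processing = 9, completes at 14
  Job 3: processing = 9, completes at 23
  Job 4: processing = 10, completes at 33
  Job 5: processing = 12, completes at 45
  Job 6: processing = 14, completes at 59
  Job 7: processing = 20, completes at 79
Sum of completion times = 258
Average completion time = 258/7 = 36.8571

36.8571


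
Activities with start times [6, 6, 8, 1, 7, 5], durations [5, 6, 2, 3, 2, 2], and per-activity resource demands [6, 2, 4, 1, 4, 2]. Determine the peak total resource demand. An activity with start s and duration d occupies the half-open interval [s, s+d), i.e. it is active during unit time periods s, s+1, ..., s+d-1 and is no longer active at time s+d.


Each activity i is active on [start_i, start_i + duration_i).
Compute total resource usage per time slot:
  t=0: active resources = [], total = 0
  t=1: active resources = [1], total = 1
  t=2: active resources = [1], total = 1
  t=3: active resources = [1], total = 1
  t=4: active resources = [], total = 0
  t=5: active resources = [2], total = 2
  t=6: active resources = [6, 2, 2], total = 10
  t=7: active resources = [6, 2, 4], total = 12
  t=8: active resources = [6, 2, 4, 4], total = 16
  t=9: active resources = [6, 2, 4], total = 12
  t=10: active resources = [6, 2], total = 8
  t=11: active resources = [2], total = 2
Peak resource demand = 16

16


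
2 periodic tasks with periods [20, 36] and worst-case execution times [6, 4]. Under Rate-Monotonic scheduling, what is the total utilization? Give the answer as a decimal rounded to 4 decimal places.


Compute individual utilizations (exact fractions):
  Task 1: C/T = 6/20 = 3/10 (approx. 0.3)
  Task 2: C/T = 4/36 = 1/9 (approx. 0.1111)
Total utilization U = 3/10 + 1/9 = 37/90
Rounded to 4 decimal places: U = 0.4111
RM (Liu & Layland) bound for 2 tasks = 0.828427; compare with U = 37/90 (approx. 0.411111)
U <= bound, so schedulable by RM sufficient condition.

0.4111


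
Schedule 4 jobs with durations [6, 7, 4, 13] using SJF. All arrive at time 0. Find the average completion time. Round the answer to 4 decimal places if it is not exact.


SJF order (ascending): [4, 6, 7, 13]
Completion times:
  Job 1: burst=4, C=4
  Job 2: burst=6, C=10
  Job 3: burst=7, C=17
  Job 4: burst=13, C=30
Average completion = 61/4 = 15.25

15.25


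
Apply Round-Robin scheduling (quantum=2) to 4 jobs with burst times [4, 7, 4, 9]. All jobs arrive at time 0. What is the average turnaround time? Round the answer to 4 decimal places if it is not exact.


Time quantum = 2
Execution trace:
  J1 runs 2 units, time = 2
  J2 runs 2 units, time = 4
  J3 runs 2 units, time = 6
  J4 runs 2 units, time = 8
  J1 runs 2 units, time = 10
  J2 runs 2 units, time = 12
  J3 runs 2 units, time = 14
  J4 runs 2 units, time = 16
  J2 runs 2 units, time = 18
  J4 runs 2 units, time = 20
  J2 runs 1 units, time = 21
  J4 runs 2 units, time = 23
  J4 runs 1 units, time = 24
Finish times: [10, 21, 14, 24]
Average turnaround = 69/4 = 17.25

17.25


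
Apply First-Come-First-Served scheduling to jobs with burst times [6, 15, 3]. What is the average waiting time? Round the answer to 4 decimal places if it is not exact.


FCFS order (as given): [6, 15, 3]
Waiting times:
  Job 1: wait = 0
  Job 2: wait = 6
  Job 3: wait = 21
Sum of waiting times = 27
Average waiting time = 27/3 = 9.0

9.0


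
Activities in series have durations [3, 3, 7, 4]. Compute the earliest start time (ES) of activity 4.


Activity 4 starts after activities 1 through 3 complete.
Predecessor durations: [3, 3, 7]
ES = 3 + 3 + 7 = 13

13


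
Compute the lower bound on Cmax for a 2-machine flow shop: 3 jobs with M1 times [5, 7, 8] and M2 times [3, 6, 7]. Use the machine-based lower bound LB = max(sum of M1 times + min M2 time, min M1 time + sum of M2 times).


LB1 = sum(M1 times) + min(M2 times) = 20 + 3 = 23
LB2 = min(M1 times) + sum(M2 times) = 5 + 16 = 21
Lower bound = max(LB1, LB2) = max(23, 21) = 23

23


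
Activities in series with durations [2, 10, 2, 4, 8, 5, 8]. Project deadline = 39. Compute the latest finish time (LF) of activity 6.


LF(activity 6) = deadline - sum of successor durations
Successors: activities 7 through 7 with durations [8]
Sum of successor durations = 8
LF = 39 - 8 = 31

31


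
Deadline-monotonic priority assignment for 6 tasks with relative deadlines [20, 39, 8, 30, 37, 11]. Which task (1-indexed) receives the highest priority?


Sort tasks by relative deadline (ascending):
  Task 3: deadline = 8
  Task 6: deadline = 11
  Task 1: deadline = 20
  Task 4: deadline = 30
  Task 5: deadline = 37
  Task 2: deadline = 39
Priority order (highest first): [3, 6, 1, 4, 5, 2]
Highest priority task = 3

3


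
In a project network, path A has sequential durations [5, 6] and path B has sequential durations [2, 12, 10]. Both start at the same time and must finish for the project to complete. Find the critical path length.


Path A total = 5 + 6 = 11
Path B total = 2 + 12 + 10 = 24
Critical path = longest path = max(11, 24) = 24

24


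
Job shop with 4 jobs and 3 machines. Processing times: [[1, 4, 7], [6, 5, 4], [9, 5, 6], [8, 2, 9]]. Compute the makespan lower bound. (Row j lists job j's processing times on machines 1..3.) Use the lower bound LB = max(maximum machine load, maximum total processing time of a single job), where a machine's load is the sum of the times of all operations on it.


Machine loads:
  Machine 1: 1 + 6 + 9 + 8 = 24
  Machine 2: 4 + 5 + 5 + 2 = 16
  Machine 3: 7 + 4 + 6 + 9 = 26
Max machine load = 26
Job totals:
  Job 1: 12
  Job 2: 15
  Job 3: 20
  Job 4: 19
Max job total = 20
Lower bound = max(26, 20) = 26

26


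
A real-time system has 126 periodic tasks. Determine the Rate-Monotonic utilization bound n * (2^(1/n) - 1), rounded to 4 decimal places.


Compute 2^(1/126) = 1.0055163273
Subtract 1: 1.0055163273 - 1 = 0.0055163273
Multiply by n: 126 * 0.0055163273 = 0.6950572398
Round to 4 dp: 0.6951

0.6951


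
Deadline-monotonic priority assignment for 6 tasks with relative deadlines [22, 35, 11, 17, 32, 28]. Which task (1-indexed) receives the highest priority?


Sort tasks by relative deadline (ascending):
  Task 3: deadline = 11
  Task 4: deadline = 17
  Task 1: deadline = 22
  Task 6: deadline = 28
  Task 5: deadline = 32
  Task 2: deadline = 35
Priority order (highest first): [3, 4, 1, 6, 5, 2]
Highest priority task = 3

3


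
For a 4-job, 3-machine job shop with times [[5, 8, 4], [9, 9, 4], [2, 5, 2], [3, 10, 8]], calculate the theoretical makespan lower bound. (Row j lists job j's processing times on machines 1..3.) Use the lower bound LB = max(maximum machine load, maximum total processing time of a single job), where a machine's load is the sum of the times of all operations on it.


Machine loads:
  Machine 1: 5 + 9 + 2 + 3 = 19
  Machine 2: 8 + 9 + 5 + 10 = 32
  Machine 3: 4 + 4 + 2 + 8 = 18
Max machine load = 32
Job totals:
  Job 1: 17
  Job 2: 22
  Job 3: 9
  Job 4: 21
Max job total = 22
Lower bound = max(32, 22) = 32

32


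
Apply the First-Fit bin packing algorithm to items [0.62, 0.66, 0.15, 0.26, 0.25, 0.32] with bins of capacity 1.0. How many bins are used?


Place items sequentially using First-Fit:
  Item 0.62 -> new Bin 1
  Item 0.66 -> new Bin 2
  Item 0.15 -> Bin 1 (now 0.77)
  Item 0.26 -> Bin 2 (now 0.92)
  Item 0.25 -> new Bin 3
  Item 0.32 -> Bin 3 (now 0.57)
Total bins used = 3

3


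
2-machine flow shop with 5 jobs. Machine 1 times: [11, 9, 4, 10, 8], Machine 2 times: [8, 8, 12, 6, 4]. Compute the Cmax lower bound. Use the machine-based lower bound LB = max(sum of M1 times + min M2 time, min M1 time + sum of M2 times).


LB1 = sum(M1 times) + min(M2 times) = 42 + 4 = 46
LB2 = min(M1 times) + sum(M2 times) = 4 + 38 = 42
Lower bound = max(LB1, LB2) = max(46, 42) = 46

46


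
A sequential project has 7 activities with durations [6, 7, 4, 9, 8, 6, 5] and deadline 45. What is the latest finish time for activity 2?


LF(activity 2) = deadline - sum of successor durations
Successors: activities 3 through 7 with durations [4, 9, 8, 6, 5]
Sum of successor durations = 32
LF = 45 - 32 = 13

13


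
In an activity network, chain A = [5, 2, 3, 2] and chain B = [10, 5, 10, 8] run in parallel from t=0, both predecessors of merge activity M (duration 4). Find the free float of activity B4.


ES(B4) = sum of predecessors on chain B = 25
EF(B4) = ES + duration = 25 + 8 = 33
Successor of B4 is M. ES(M) = max(sum(A), sum(B)) = max(12, 33) = 33
Free float = ES(successor) - EF(current) = 33 - 33 = 0

0


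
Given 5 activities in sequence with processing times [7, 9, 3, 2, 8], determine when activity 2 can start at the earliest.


Activity 2 starts after activities 1 through 1 complete.
Predecessor durations: [7]
ES = 7 = 7

7


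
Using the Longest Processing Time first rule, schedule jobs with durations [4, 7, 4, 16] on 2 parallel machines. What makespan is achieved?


Sort jobs in decreasing order (LPT): [16, 7, 4, 4]
Assign each job to the least loaded machine:
  Machine 1: jobs [16], load = 16
  Machine 2: jobs [7, 4, 4], load = 15
Makespan = max load = 16

16


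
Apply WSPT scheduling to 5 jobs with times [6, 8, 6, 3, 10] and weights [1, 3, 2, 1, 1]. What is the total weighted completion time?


Compute p/w ratios and sort ascending (WSPT): [(8, 3), (6, 2), (3, 1), (6, 1), (10, 1)]
Compute weighted completion times:
  Job (p=8,w=3): C=8, w*C=3*8=24
  Job (p=6,w=2): C=14, w*C=2*14=28
  Job (p=3,w=1): C=17, w*C=1*17=17
  Job (p=6,w=1): C=23, w*C=1*23=23
  Job (p=10,w=1): C=33, w*C=1*33=33
Total weighted completion time = 125

125


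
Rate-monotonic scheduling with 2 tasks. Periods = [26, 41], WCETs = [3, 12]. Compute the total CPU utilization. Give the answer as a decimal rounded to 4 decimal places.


Compute individual utilizations (exact fractions):
  Task 1: C/T = 3/26 (approx. 0.1154)
  Task 2: C/T = 12/41 (approx. 0.2927)
Total utilization U = 3/26 + 12/41 = 435/1066
Rounded to 4 decimal places: U = 0.4081
RM (Liu & Layland) bound for 2 tasks = 0.828427; compare with U = 435/1066 (approx. 0.408068)
U <= bound, so schedulable by RM sufficient condition.

0.4081


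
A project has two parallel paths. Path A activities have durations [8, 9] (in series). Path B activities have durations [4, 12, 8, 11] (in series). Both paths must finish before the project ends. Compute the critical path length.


Path A total = 8 + 9 = 17
Path B total = 4 + 12 + 8 + 11 = 35
Critical path = longest path = max(17, 35) = 35

35


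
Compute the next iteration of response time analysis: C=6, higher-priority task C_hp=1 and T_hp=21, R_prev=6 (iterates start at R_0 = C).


R_next = C + ceil(R_prev / T_hp) * C_hp
ceil(6 / 21) = ceil(0.2857) = 1
Interference = 1 * 1 = 1
R_next = 6 + 1 = 7

7


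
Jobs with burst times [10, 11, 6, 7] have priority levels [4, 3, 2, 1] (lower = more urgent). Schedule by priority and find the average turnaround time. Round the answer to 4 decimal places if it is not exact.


Sort by priority (ascending = highest first):
Order: [(1, 7), (2, 6), (3, 11), (4, 10)]
Completion times:
  Priority 1, burst=7, C=7
  Priority 2, burst=6, C=13
  Priority 3, burst=11, C=24
  Priority 4, burst=10, C=34
Average turnaround = 78/4 = 19.5

19.5


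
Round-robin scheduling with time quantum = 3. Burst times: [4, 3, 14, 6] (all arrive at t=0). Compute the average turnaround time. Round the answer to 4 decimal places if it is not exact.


Time quantum = 3
Execution trace:
  J1 runs 3 units, time = 3
  J2 runs 3 units, time = 6
  J3 runs 3 units, time = 9
  J4 runs 3 units, time = 12
  J1 runs 1 units, time = 13
  J3 runs 3 units, time = 16
  J4 runs 3 units, time = 19
  J3 runs 3 units, time = 22
  J3 runs 3 units, time = 25
  J3 runs 2 units, time = 27
Finish times: [13, 6, 27, 19]
Average turnaround = 65/4 = 16.25

16.25


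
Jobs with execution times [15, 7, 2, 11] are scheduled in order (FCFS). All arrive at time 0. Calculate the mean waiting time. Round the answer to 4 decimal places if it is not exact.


FCFS order (as given): [15, 7, 2, 11]
Waiting times:
  Job 1: wait = 0
  Job 2: wait = 15
  Job 3: wait = 22
  Job 4: wait = 24
Sum of waiting times = 61
Average waiting time = 61/4 = 15.25

15.25


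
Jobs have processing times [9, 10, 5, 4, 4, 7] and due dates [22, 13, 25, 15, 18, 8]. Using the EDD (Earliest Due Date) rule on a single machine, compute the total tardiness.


Sort by due date (EDD order): [(7, 8), (10, 13), (4, 15), (4, 18), (9, 22), (5, 25)]
Compute completion times and tardiness:
  Job 1: p=7, d=8, C=7, tardiness=max(0,7-8)=0
  Job 2: p=10, d=13, C=17, tardiness=max(0,17-13)=4
  Job 3: p=4, d=15, C=21, tardiness=max(0,21-15)=6
  Job 4: p=4, d=18, C=25, tardiness=max(0,25-18)=7
  Job 5: p=9, d=22, C=34, tardiness=max(0,34-22)=12
  Job 6: p=5, d=25, C=39, tardiness=max(0,39-25)=14
Total tardiness = 43

43


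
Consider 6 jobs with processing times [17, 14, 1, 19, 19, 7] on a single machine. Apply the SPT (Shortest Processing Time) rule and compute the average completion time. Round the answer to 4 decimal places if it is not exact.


Sort jobs by processing time (SPT order): [1, 7, 14, 17, 19, 19]
Compute completion times sequentially:
  Job 1: processing = 1, completes at 1
  Job 2: processing = 7, completes at 8
  Job 3: processing = 14, completes at 22
  Job 4: processing = 17, completes at 39
  Job 5: processing = 19, completes at 58
  Job 6: processing = 19, completes at 77
Sum of completion times = 205
Average completion time = 205/6 = 34.1667

34.1667


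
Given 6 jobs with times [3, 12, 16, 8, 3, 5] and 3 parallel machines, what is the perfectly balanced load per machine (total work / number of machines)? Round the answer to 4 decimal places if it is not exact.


Total processing time = 3 + 12 + 16 + 8 + 3 + 5 = 47
Number of machines = 3
Ideal balanced load = 47 / 3 = 15.6667

15.6667


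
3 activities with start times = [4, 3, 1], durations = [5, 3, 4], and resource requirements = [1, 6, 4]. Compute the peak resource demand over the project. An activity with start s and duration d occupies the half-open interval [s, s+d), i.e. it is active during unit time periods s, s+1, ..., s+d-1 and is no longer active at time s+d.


Each activity i is active on [start_i, start_i + duration_i).
Compute total resource usage per time slot:
  t=0: active resources = [], total = 0
  t=1: active resources = [4], total = 4
  t=2: active resources = [4], total = 4
  t=3: active resources = [6, 4], total = 10
  t=4: active resources = [1, 6, 4], total = 11
  t=5: active resources = [1, 6], total = 7
  t=6: active resources = [1], total = 1
  t=7: active resources = [1], total = 1
  t=8: active resources = [1], total = 1
Peak resource demand = 11

11


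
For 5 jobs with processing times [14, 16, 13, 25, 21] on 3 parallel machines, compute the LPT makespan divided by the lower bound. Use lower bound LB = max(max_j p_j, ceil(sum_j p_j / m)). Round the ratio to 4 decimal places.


LPT order: [25, 21, 16, 14, 13]
Machine loads after assignment: [25, 34, 30]
LPT makespan = 34
Lower bound = max(max_job, ceil(total/3)) = max(25, 30) = 30
Ratio = 34 / 30 = 1.1333

1.1333


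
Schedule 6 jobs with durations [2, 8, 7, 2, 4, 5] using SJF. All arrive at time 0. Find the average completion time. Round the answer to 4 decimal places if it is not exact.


SJF order (ascending): [2, 2, 4, 5, 7, 8]
Completion times:
  Job 1: burst=2, C=2
  Job 2: burst=2, C=4
  Job 3: burst=4, C=8
  Job 4: burst=5, C=13
  Job 5: burst=7, C=20
  Job 6: burst=8, C=28
Average completion = 75/6 = 12.5

12.5


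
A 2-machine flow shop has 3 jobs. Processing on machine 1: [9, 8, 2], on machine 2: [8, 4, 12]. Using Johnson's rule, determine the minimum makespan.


Apply Johnson's rule:
  Group 1 (a <= b): [(3, 2, 12)]
  Group 2 (a > b): [(1, 9, 8), (2, 8, 4)]
Optimal job order: [3, 1, 2]
Schedule:
  Job 3: M1 done at 2, M2 done at 14
  Job 1: M1 done at 11, M2 done at 22
  Job 2: M1 done at 19, M2 done at 26
Makespan = 26

26


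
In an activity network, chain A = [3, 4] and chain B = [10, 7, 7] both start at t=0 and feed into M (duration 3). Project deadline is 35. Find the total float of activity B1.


Forward pass: ES(B1) = sum of predecessors on chain B = 0
EF = ES + duration = 0 + 10 = 10
Backward pass: LF(M) = deadline = 35; LS(M) = 35 - 3 = 32
LF(B1) = LS(M) - sum(successors on chain B) = 32 - 14 = 18
LS = LF - duration = 18 - 10 = 8
Total float = LS - ES = 8 - 0 = 8

8


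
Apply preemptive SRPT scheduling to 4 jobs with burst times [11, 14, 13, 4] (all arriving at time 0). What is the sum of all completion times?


Since all jobs arrive at t=0, SRPT equals SPT ordering.
SPT order: [4, 11, 13, 14]
Completion times:
  Job 1: p=4, C=4
  Job 2: p=11, C=15
  Job 3: p=13, C=28
  Job 4: p=14, C=42
Total completion time = 4 + 15 + 28 + 42 = 89

89


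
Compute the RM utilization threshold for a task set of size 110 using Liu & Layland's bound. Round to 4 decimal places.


Compute 2^(1/110) = 1.0063212332
Subtract 1: 1.0063212332 - 1 = 0.0063212332
Multiply by n: 110 * 0.0063212332 = 0.6953356520
Round to 4 dp: 0.6953

0.6953


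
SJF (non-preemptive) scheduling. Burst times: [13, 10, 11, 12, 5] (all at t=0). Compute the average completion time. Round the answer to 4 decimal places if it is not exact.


SJF order (ascending): [5, 10, 11, 12, 13]
Completion times:
  Job 1: burst=5, C=5
  Job 2: burst=10, C=15
  Job 3: burst=11, C=26
  Job 4: burst=12, C=38
  Job 5: burst=13, C=51
Average completion = 135/5 = 27.0

27.0


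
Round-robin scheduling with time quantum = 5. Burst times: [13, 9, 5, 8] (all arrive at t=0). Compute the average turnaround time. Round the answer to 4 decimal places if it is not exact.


Time quantum = 5
Execution trace:
  J1 runs 5 units, time = 5
  J2 runs 5 units, time = 10
  J3 runs 5 units, time = 15
  J4 runs 5 units, time = 20
  J1 runs 5 units, time = 25
  J2 runs 4 units, time = 29
  J4 runs 3 units, time = 32
  J1 runs 3 units, time = 35
Finish times: [35, 29, 15, 32]
Average turnaround = 111/4 = 27.75

27.75


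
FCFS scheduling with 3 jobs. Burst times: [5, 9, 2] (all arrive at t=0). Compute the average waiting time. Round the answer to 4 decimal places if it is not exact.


FCFS order (as given): [5, 9, 2]
Waiting times:
  Job 1: wait = 0
  Job 2: wait = 5
  Job 3: wait = 14
Sum of waiting times = 19
Average waiting time = 19/3 = 6.3333

6.3333


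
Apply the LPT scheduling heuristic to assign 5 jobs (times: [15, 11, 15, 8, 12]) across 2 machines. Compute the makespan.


Sort jobs in decreasing order (LPT): [15, 15, 12, 11, 8]
Assign each job to the least loaded machine:
  Machine 1: jobs [15, 12], load = 27
  Machine 2: jobs [15, 11, 8], load = 34
Makespan = max load = 34

34


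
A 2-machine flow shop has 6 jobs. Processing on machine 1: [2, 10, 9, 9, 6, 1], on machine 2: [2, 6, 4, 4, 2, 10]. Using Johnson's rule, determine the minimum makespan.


Apply Johnson's rule:
  Group 1 (a <= b): [(6, 1, 10), (1, 2, 2)]
  Group 2 (a > b): [(2, 10, 6), (3, 9, 4), (4, 9, 4), (5, 6, 2)]
Optimal job order: [6, 1, 2, 3, 4, 5]
Schedule:
  Job 6: M1 done at 1, M2 done at 11
  Job 1: M1 done at 3, M2 done at 13
  Job 2: M1 done at 13, M2 done at 19
  Job 3: M1 done at 22, M2 done at 26
  Job 4: M1 done at 31, M2 done at 35
  Job 5: M1 done at 37, M2 done at 39
Makespan = 39

39


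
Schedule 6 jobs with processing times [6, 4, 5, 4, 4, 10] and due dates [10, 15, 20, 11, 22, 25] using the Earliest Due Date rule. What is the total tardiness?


Sort by due date (EDD order): [(6, 10), (4, 11), (4, 15), (5, 20), (4, 22), (10, 25)]
Compute completion times and tardiness:
  Job 1: p=6, d=10, C=6, tardiness=max(0,6-10)=0
  Job 2: p=4, d=11, C=10, tardiness=max(0,10-11)=0
  Job 3: p=4, d=15, C=14, tardiness=max(0,14-15)=0
  Job 4: p=5, d=20, C=19, tardiness=max(0,19-20)=0
  Job 5: p=4, d=22, C=23, tardiness=max(0,23-22)=1
  Job 6: p=10, d=25, C=33, tardiness=max(0,33-25)=8
Total tardiness = 9

9


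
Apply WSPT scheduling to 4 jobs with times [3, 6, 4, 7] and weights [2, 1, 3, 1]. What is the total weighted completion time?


Compute p/w ratios and sort ascending (WSPT): [(4, 3), (3, 2), (6, 1), (7, 1)]
Compute weighted completion times:
  Job (p=4,w=3): C=4, w*C=3*4=12
  Job (p=3,w=2): C=7, w*C=2*7=14
  Job (p=6,w=1): C=13, w*C=1*13=13
  Job (p=7,w=1): C=20, w*C=1*20=20
Total weighted completion time = 59

59


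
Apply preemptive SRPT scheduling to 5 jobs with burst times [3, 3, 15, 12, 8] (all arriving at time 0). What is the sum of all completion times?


Since all jobs arrive at t=0, SRPT equals SPT ordering.
SPT order: [3, 3, 8, 12, 15]
Completion times:
  Job 1: p=3, C=3
  Job 2: p=3, C=6
  Job 3: p=8, C=14
  Job 4: p=12, C=26
  Job 5: p=15, C=41
Total completion time = 3 + 6 + 14 + 26 + 41 = 90

90


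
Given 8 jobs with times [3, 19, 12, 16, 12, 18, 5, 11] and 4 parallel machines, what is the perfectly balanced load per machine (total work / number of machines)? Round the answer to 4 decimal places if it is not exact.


Total processing time = 3 + 19 + 12 + 16 + 12 + 18 + 5 + 11 = 96
Number of machines = 4
Ideal balanced load = 96 / 4 = 24.0

24.0


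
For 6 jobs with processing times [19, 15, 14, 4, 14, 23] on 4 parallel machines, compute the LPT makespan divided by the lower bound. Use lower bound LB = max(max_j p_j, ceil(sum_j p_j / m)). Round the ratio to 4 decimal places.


LPT order: [23, 19, 15, 14, 14, 4]
Machine loads after assignment: [23, 19, 19, 28]
LPT makespan = 28
Lower bound = max(max_job, ceil(total/4)) = max(23, 23) = 23
Ratio = 28 / 23 = 1.2174

1.2174


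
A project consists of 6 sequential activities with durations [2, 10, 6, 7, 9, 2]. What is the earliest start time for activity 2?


Activity 2 starts after activities 1 through 1 complete.
Predecessor durations: [2]
ES = 2 = 2

2


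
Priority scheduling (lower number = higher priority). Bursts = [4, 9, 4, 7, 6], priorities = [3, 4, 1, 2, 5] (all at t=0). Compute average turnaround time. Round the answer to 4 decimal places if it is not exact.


Sort by priority (ascending = highest first):
Order: [(1, 4), (2, 7), (3, 4), (4, 9), (5, 6)]
Completion times:
  Priority 1, burst=4, C=4
  Priority 2, burst=7, C=11
  Priority 3, burst=4, C=15
  Priority 4, burst=9, C=24
  Priority 5, burst=6, C=30
Average turnaround = 84/5 = 16.8

16.8


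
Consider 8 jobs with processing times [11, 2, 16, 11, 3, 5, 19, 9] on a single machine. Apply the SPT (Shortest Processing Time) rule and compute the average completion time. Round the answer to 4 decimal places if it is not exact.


Sort jobs by processing time (SPT order): [2, 3, 5, 9, 11, 11, 16, 19]
Compute completion times sequentially:
  Job 1: processing = 2, completes at 2
  Job 2: processing = 3, completes at 5
  Job 3: processing = 5, completes at 10
  Job 4: processing = 9, completes at 19
  Job 5: processing = 11, completes at 30
  Job 6: processing = 11, completes at 41
  Job 7: processing = 16, completes at 57
  Job 8: processing = 19, completes at 76
Sum of completion times = 240
Average completion time = 240/8 = 30.0

30.0


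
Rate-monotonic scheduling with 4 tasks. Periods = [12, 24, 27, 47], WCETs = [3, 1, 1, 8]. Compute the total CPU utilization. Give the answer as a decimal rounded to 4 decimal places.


Compute individual utilizations (exact fractions):
  Task 1: C/T = 3/12 = 1/4 (approx. 0.25)
  Task 2: C/T = 1/24 (approx. 0.0417)
  Task 3: C/T = 1/27 (approx. 0.037)
  Task 4: C/T = 8/47 (approx. 0.1702)
Total utilization U = 1/4 + 1/24 + 1/27 + 8/47 = 5065/10152
Rounded to 4 decimal places: U = 0.4989
RM (Liu & Layland) bound for 4 tasks = 0.756828; compare with U = 5065/10152 (approx. 0.498916)
U <= bound, so schedulable by RM sufficient condition.

0.4989


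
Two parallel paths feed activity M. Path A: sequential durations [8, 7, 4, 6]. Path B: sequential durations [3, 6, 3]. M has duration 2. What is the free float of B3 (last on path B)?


ES(B3) = sum of predecessors on chain B = 9
EF(B3) = ES + duration = 9 + 3 = 12
Successor of B3 is M. ES(M) = max(sum(A), sum(B)) = max(25, 12) = 25
Free float = ES(successor) - EF(current) = 25 - 12 = 13

13


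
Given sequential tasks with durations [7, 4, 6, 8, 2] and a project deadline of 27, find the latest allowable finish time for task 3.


LF(activity 3) = deadline - sum of successor durations
Successors: activities 4 through 5 with durations [8, 2]
Sum of successor durations = 10
LF = 27 - 10 = 17

17


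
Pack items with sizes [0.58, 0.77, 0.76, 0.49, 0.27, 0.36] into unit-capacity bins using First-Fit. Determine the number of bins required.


Place items sequentially using First-Fit:
  Item 0.58 -> new Bin 1
  Item 0.77 -> new Bin 2
  Item 0.76 -> new Bin 3
  Item 0.49 -> new Bin 4
  Item 0.27 -> Bin 1 (now 0.85)
  Item 0.36 -> Bin 4 (now 0.85)
Total bins used = 4

4


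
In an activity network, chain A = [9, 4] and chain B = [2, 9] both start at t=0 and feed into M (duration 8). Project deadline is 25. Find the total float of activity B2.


Forward pass: ES(B2) = sum of predecessors on chain B = 2
EF = ES + duration = 2 + 9 = 11
Backward pass: LF(M) = deadline = 25; LS(M) = 25 - 8 = 17
LF(B2) = LS(M) - sum(successors on chain B) = 17 - 0 = 17
LS = LF - duration = 17 - 9 = 8
Total float = LS - ES = 8 - 2 = 6

6


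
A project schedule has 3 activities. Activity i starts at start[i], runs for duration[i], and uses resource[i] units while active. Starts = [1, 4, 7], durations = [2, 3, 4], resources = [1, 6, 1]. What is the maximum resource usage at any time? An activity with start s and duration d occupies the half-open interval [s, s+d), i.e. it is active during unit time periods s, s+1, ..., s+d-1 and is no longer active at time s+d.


Each activity i is active on [start_i, start_i + duration_i).
Compute total resource usage per time slot:
  t=0: active resources = [], total = 0
  t=1: active resources = [1], total = 1
  t=2: active resources = [1], total = 1
  t=3: active resources = [], total = 0
  t=4: active resources = [6], total = 6
  t=5: active resources = [6], total = 6
  t=6: active resources = [6], total = 6
  t=7: active resources = [1], total = 1
  t=8: active resources = [1], total = 1
  t=9: active resources = [1], total = 1
  t=10: active resources = [1], total = 1
Peak resource demand = 6

6


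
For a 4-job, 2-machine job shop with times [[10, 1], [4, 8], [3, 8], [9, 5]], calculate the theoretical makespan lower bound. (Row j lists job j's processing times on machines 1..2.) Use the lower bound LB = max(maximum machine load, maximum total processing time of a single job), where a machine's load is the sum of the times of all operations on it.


Machine loads:
  Machine 1: 10 + 4 + 3 + 9 = 26
  Machine 2: 1 + 8 + 8 + 5 = 22
Max machine load = 26
Job totals:
  Job 1: 11
  Job 2: 12
  Job 3: 11
  Job 4: 14
Max job total = 14
Lower bound = max(26, 14) = 26

26


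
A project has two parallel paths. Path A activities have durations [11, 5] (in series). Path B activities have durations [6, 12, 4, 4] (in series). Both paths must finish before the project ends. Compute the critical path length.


Path A total = 11 + 5 = 16
Path B total = 6 + 12 + 4 + 4 = 26
Critical path = longest path = max(16, 26) = 26

26


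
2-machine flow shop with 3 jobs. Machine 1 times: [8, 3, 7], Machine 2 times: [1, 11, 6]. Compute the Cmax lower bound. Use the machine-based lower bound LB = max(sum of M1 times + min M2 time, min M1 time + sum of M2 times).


LB1 = sum(M1 times) + min(M2 times) = 18 + 1 = 19
LB2 = min(M1 times) + sum(M2 times) = 3 + 18 = 21
Lower bound = max(LB1, LB2) = max(19, 21) = 21

21


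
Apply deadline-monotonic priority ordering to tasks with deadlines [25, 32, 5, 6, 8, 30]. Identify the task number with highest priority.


Sort tasks by relative deadline (ascending):
  Task 3: deadline = 5
  Task 4: deadline = 6
  Task 5: deadline = 8
  Task 1: deadline = 25
  Task 6: deadline = 30
  Task 2: deadline = 32
Priority order (highest first): [3, 4, 5, 1, 6, 2]
Highest priority task = 3

3


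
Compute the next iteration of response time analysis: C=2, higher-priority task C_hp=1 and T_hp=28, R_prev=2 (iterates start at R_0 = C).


R_next = C + ceil(R_prev / T_hp) * C_hp
ceil(2 / 28) = ceil(0.0714) = 1
Interference = 1 * 1 = 1
R_next = 2 + 1 = 3

3


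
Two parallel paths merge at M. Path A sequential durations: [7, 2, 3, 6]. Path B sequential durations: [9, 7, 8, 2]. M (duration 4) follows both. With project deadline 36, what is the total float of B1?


Forward pass: ES(B1) = sum of predecessors on chain B = 0
EF = ES + duration = 0 + 9 = 9
Backward pass: LF(M) = deadline = 36; LS(M) = 36 - 4 = 32
LF(B1) = LS(M) - sum(successors on chain B) = 32 - 17 = 15
LS = LF - duration = 15 - 9 = 6
Total float = LS - ES = 6 - 0 = 6

6


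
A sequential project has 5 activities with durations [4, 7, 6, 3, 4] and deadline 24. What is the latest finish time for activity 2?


LF(activity 2) = deadline - sum of successor durations
Successors: activities 3 through 5 with durations [6, 3, 4]
Sum of successor durations = 13
LF = 24 - 13 = 11

11


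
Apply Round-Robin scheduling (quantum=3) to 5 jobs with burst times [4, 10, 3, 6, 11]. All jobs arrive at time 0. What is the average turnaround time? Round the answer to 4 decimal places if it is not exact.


Time quantum = 3
Execution trace:
  J1 runs 3 units, time = 3
  J2 runs 3 units, time = 6
  J3 runs 3 units, time = 9
  J4 runs 3 units, time = 12
  J5 runs 3 units, time = 15
  J1 runs 1 units, time = 16
  J2 runs 3 units, time = 19
  J4 runs 3 units, time = 22
  J5 runs 3 units, time = 25
  J2 runs 3 units, time = 28
  J5 runs 3 units, time = 31
  J2 runs 1 units, time = 32
  J5 runs 2 units, time = 34
Finish times: [16, 32, 9, 22, 34]
Average turnaround = 113/5 = 22.6

22.6


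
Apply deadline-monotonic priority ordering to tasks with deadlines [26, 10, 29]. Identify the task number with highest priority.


Sort tasks by relative deadline (ascending):
  Task 2: deadline = 10
  Task 1: deadline = 26
  Task 3: deadline = 29
Priority order (highest first): [2, 1, 3]
Highest priority task = 2

2


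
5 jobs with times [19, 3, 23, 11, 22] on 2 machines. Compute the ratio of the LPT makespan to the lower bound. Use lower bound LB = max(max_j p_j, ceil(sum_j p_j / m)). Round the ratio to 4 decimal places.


LPT order: [23, 22, 19, 11, 3]
Machine loads after assignment: [37, 41]
LPT makespan = 41
Lower bound = max(max_job, ceil(total/2)) = max(23, 39) = 39
Ratio = 41 / 39 = 1.0513

1.0513


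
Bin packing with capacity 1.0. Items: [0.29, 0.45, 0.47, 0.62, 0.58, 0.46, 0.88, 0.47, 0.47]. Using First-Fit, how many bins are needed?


Place items sequentially using First-Fit:
  Item 0.29 -> new Bin 1
  Item 0.45 -> Bin 1 (now 0.74)
  Item 0.47 -> new Bin 2
  Item 0.62 -> new Bin 3
  Item 0.58 -> new Bin 4
  Item 0.46 -> Bin 2 (now 0.93)
  Item 0.88 -> new Bin 5
  Item 0.47 -> new Bin 6
  Item 0.47 -> Bin 6 (now 0.94)
Total bins used = 6

6


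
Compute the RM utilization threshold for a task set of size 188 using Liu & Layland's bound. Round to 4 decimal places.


Compute 2^(1/188) = 1.0036937583
Subtract 1: 1.0036937583 - 1 = 0.0036937583
Multiply by n: 188 * 0.0036937583 = 0.6944265604
Round to 4 dp: 0.6944

0.6944


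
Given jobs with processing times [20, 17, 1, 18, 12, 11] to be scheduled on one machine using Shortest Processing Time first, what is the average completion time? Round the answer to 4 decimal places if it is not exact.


Sort jobs by processing time (SPT order): [1, 11, 12, 17, 18, 20]
Compute completion times sequentially:
  Job 1: processing = 1, completes at 1
  Job 2: processing = 11, completes at 12
  Job 3: processing = 12, completes at 24
  Job 4: processing = 17, completes at 41
  Job 5: processing = 18, completes at 59
  Job 6: processing = 20, completes at 79
Sum of completion times = 216
Average completion time = 216/6 = 36.0

36.0


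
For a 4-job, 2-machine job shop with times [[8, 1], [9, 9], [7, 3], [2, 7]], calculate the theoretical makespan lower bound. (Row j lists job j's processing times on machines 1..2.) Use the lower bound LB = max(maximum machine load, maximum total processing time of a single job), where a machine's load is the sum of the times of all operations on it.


Machine loads:
  Machine 1: 8 + 9 + 7 + 2 = 26
  Machine 2: 1 + 9 + 3 + 7 = 20
Max machine load = 26
Job totals:
  Job 1: 9
  Job 2: 18
  Job 3: 10
  Job 4: 9
Max job total = 18
Lower bound = max(26, 18) = 26

26


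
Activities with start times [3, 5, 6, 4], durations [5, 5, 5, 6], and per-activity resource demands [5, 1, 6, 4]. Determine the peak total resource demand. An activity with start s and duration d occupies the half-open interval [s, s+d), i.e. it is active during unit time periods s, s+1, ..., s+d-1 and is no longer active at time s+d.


Each activity i is active on [start_i, start_i + duration_i).
Compute total resource usage per time slot:
  t=0: active resources = [], total = 0
  t=1: active resources = [], total = 0
  t=2: active resources = [], total = 0
  t=3: active resources = [5], total = 5
  t=4: active resources = [5, 4], total = 9
  t=5: active resources = [5, 1, 4], total = 10
  t=6: active resources = [5, 1, 6, 4], total = 16
  t=7: active resources = [5, 1, 6, 4], total = 16
  t=8: active resources = [1, 6, 4], total = 11
  t=9: active resources = [1, 6, 4], total = 11
  t=10: active resources = [6], total = 6
Peak resource demand = 16

16


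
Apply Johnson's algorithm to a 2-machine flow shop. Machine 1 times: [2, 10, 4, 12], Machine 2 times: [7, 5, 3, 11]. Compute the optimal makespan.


Apply Johnson's rule:
  Group 1 (a <= b): [(1, 2, 7)]
  Group 2 (a > b): [(4, 12, 11), (2, 10, 5), (3, 4, 3)]
Optimal job order: [1, 4, 2, 3]
Schedule:
  Job 1: M1 done at 2, M2 done at 9
  Job 4: M1 done at 14, M2 done at 25
  Job 2: M1 done at 24, M2 done at 30
  Job 3: M1 done at 28, M2 done at 33
Makespan = 33

33


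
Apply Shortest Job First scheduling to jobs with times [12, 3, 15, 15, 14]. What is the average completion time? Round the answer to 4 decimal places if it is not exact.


SJF order (ascending): [3, 12, 14, 15, 15]
Completion times:
  Job 1: burst=3, C=3
  Job 2: burst=12, C=15
  Job 3: burst=14, C=29
  Job 4: burst=15, C=44
  Job 5: burst=15, C=59
Average completion = 150/5 = 30.0

30.0


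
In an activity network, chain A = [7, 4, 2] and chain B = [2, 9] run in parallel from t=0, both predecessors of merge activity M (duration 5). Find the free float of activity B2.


ES(B2) = sum of predecessors on chain B = 2
EF(B2) = ES + duration = 2 + 9 = 11
Successor of B2 is M. ES(M) = max(sum(A), sum(B)) = max(13, 11) = 13
Free float = ES(successor) - EF(current) = 13 - 11 = 2

2


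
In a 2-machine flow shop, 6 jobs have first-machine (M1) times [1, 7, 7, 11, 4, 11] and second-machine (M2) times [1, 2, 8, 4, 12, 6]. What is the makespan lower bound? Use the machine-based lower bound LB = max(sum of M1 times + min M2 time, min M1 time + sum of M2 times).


LB1 = sum(M1 times) + min(M2 times) = 41 + 1 = 42
LB2 = min(M1 times) + sum(M2 times) = 1 + 33 = 34
Lower bound = max(LB1, LB2) = max(42, 34) = 42

42


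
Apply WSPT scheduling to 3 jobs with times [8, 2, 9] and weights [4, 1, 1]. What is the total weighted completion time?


Compute p/w ratios and sort ascending (WSPT): [(8, 4), (2, 1), (9, 1)]
Compute weighted completion times:
  Job (p=8,w=4): C=8, w*C=4*8=32
  Job (p=2,w=1): C=10, w*C=1*10=10
  Job (p=9,w=1): C=19, w*C=1*19=19
Total weighted completion time = 61

61


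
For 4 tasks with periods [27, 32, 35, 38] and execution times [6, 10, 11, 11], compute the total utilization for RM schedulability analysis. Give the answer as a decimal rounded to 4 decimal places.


Compute individual utilizations (exact fractions):
  Task 1: C/T = 6/27 = 2/9 (approx. 0.2222)
  Task 2: C/T = 10/32 = 5/16 (approx. 0.3125)
  Task 3: C/T = 11/35 (approx. 0.3143)
  Task 4: C/T = 11/38 (approx. 0.2895)
Total utilization U = 2/9 + 5/16 + 11/35 + 11/38 = 109021/95760
Rounded to 4 decimal places: U = 1.1385
RM (Liu & Layland) bound for 4 tasks = 0.756828; compare with U = 109021/95760 (approx. 1.138482)
U > 1, so the task set is not schedulable (processor overloaded).

1.1385
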